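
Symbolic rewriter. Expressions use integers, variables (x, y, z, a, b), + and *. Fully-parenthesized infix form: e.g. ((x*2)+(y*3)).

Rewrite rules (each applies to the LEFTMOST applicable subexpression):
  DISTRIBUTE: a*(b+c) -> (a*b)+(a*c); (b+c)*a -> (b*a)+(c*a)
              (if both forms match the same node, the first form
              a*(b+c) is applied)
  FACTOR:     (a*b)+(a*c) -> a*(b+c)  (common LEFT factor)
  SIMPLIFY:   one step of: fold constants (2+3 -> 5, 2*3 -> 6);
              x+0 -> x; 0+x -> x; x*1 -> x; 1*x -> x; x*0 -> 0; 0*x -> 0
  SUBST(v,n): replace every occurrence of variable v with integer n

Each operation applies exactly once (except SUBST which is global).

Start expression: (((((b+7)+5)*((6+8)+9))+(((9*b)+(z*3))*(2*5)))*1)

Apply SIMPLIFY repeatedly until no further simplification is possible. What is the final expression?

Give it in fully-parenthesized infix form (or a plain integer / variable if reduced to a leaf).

Answer: ((((b+7)+5)*23)+(((9*b)+(z*3))*10))

Derivation:
Start: (((((b+7)+5)*((6+8)+9))+(((9*b)+(z*3))*(2*5)))*1)
Step 1: at root: (((((b+7)+5)*((6+8)+9))+(((9*b)+(z*3))*(2*5)))*1) -> ((((b+7)+5)*((6+8)+9))+(((9*b)+(z*3))*(2*5))); overall: (((((b+7)+5)*((6+8)+9))+(((9*b)+(z*3))*(2*5)))*1) -> ((((b+7)+5)*((6+8)+9))+(((9*b)+(z*3))*(2*5)))
Step 2: at LRL: (6+8) -> 14; overall: ((((b+7)+5)*((6+8)+9))+(((9*b)+(z*3))*(2*5))) -> ((((b+7)+5)*(14+9))+(((9*b)+(z*3))*(2*5)))
Step 3: at LR: (14+9) -> 23; overall: ((((b+7)+5)*(14+9))+(((9*b)+(z*3))*(2*5))) -> ((((b+7)+5)*23)+(((9*b)+(z*3))*(2*5)))
Step 4: at RR: (2*5) -> 10; overall: ((((b+7)+5)*23)+(((9*b)+(z*3))*(2*5))) -> ((((b+7)+5)*23)+(((9*b)+(z*3))*10))
Fixed point: ((((b+7)+5)*23)+(((9*b)+(z*3))*10))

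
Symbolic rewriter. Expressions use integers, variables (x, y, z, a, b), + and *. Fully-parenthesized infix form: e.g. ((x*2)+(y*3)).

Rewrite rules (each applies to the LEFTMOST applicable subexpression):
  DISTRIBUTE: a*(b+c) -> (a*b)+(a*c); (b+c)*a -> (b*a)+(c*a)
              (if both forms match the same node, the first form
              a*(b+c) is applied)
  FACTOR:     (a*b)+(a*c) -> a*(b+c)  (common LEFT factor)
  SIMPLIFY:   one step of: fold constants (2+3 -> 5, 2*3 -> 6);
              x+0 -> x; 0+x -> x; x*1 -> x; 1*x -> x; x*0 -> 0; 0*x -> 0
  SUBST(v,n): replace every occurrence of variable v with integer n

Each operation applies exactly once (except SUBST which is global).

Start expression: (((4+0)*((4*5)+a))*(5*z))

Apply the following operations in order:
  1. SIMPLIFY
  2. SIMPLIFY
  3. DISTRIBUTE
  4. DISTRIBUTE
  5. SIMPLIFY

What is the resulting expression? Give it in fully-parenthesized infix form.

Start: (((4+0)*((4*5)+a))*(5*z))
Apply SIMPLIFY at LL (target: (4+0)): (((4+0)*((4*5)+a))*(5*z)) -> ((4*((4*5)+a))*(5*z))
Apply SIMPLIFY at LRL (target: (4*5)): ((4*((4*5)+a))*(5*z)) -> ((4*(20+a))*(5*z))
Apply DISTRIBUTE at L (target: (4*(20+a))): ((4*(20+a))*(5*z)) -> (((4*20)+(4*a))*(5*z))
Apply DISTRIBUTE at root (target: (((4*20)+(4*a))*(5*z))): (((4*20)+(4*a))*(5*z)) -> (((4*20)*(5*z))+((4*a)*(5*z)))
Apply SIMPLIFY at LL (target: (4*20)): (((4*20)*(5*z))+((4*a)*(5*z))) -> ((80*(5*z))+((4*a)*(5*z)))

Answer: ((80*(5*z))+((4*a)*(5*z)))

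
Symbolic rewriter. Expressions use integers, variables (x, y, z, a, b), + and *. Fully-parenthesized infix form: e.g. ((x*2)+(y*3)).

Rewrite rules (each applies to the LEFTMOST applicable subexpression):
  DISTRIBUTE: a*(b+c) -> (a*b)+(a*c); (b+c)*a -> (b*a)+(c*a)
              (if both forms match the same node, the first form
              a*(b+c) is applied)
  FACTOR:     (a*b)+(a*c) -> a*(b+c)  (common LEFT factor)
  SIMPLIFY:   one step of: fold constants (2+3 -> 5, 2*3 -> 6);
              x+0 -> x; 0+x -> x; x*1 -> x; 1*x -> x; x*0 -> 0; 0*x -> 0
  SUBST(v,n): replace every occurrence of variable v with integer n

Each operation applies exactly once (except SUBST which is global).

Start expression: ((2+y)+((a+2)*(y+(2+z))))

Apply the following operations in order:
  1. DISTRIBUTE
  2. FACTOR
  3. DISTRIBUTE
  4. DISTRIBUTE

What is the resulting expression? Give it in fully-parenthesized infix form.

Start: ((2+y)+((a+2)*(y+(2+z))))
Apply DISTRIBUTE at R (target: ((a+2)*(y+(2+z)))): ((2+y)+((a+2)*(y+(2+z)))) -> ((2+y)+(((a+2)*y)+((a+2)*(2+z))))
Apply FACTOR at R (target: (((a+2)*y)+((a+2)*(2+z)))): ((2+y)+(((a+2)*y)+((a+2)*(2+z)))) -> ((2+y)+((a+2)*(y+(2+z))))
Apply DISTRIBUTE at R (target: ((a+2)*(y+(2+z)))): ((2+y)+((a+2)*(y+(2+z)))) -> ((2+y)+(((a+2)*y)+((a+2)*(2+z))))
Apply DISTRIBUTE at RL (target: ((a+2)*y)): ((2+y)+(((a+2)*y)+((a+2)*(2+z)))) -> ((2+y)+(((a*y)+(2*y))+((a+2)*(2+z))))

Answer: ((2+y)+(((a*y)+(2*y))+((a+2)*(2+z))))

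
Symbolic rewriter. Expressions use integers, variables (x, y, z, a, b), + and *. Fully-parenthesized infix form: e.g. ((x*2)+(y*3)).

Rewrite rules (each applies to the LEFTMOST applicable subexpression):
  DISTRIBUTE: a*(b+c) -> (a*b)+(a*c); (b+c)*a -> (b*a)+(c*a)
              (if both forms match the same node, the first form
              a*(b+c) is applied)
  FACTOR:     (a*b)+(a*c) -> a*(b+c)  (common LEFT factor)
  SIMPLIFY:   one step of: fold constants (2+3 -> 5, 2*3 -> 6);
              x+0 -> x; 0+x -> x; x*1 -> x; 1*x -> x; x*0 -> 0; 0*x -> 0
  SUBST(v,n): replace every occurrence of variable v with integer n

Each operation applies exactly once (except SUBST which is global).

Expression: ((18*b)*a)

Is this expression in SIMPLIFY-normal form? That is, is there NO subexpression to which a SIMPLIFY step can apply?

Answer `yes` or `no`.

Answer: yes

Derivation:
Expression: ((18*b)*a)
Scanning for simplifiable subexpressions (pre-order)...
  at root: ((18*b)*a) (not simplifiable)
  at L: (18*b) (not simplifiable)
Result: no simplifiable subexpression found -> normal form.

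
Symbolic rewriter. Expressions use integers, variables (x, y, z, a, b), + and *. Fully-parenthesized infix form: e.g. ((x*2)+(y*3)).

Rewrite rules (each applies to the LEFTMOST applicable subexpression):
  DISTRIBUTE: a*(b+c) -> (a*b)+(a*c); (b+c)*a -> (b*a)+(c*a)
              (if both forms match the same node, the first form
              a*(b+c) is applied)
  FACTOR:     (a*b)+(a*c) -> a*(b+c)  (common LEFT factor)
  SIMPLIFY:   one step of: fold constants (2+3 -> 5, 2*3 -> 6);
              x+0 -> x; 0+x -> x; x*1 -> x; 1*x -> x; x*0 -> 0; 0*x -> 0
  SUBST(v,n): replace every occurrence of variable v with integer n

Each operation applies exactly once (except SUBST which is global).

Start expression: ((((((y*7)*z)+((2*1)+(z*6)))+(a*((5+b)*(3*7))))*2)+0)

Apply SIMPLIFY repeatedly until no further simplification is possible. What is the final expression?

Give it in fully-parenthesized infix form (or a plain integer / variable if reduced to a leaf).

Answer: (((((y*7)*z)+(2+(z*6)))+(a*((5+b)*21)))*2)

Derivation:
Start: ((((((y*7)*z)+((2*1)+(z*6)))+(a*((5+b)*(3*7))))*2)+0)
Step 1: at root: ((((((y*7)*z)+((2*1)+(z*6)))+(a*((5+b)*(3*7))))*2)+0) -> (((((y*7)*z)+((2*1)+(z*6)))+(a*((5+b)*(3*7))))*2); overall: ((((((y*7)*z)+((2*1)+(z*6)))+(a*((5+b)*(3*7))))*2)+0) -> (((((y*7)*z)+((2*1)+(z*6)))+(a*((5+b)*(3*7))))*2)
Step 2: at LLRL: (2*1) -> 2; overall: (((((y*7)*z)+((2*1)+(z*6)))+(a*((5+b)*(3*7))))*2) -> (((((y*7)*z)+(2+(z*6)))+(a*((5+b)*(3*7))))*2)
Step 3: at LRRR: (3*7) -> 21; overall: (((((y*7)*z)+(2+(z*6)))+(a*((5+b)*(3*7))))*2) -> (((((y*7)*z)+(2+(z*6)))+(a*((5+b)*21)))*2)
Fixed point: (((((y*7)*z)+(2+(z*6)))+(a*((5+b)*21)))*2)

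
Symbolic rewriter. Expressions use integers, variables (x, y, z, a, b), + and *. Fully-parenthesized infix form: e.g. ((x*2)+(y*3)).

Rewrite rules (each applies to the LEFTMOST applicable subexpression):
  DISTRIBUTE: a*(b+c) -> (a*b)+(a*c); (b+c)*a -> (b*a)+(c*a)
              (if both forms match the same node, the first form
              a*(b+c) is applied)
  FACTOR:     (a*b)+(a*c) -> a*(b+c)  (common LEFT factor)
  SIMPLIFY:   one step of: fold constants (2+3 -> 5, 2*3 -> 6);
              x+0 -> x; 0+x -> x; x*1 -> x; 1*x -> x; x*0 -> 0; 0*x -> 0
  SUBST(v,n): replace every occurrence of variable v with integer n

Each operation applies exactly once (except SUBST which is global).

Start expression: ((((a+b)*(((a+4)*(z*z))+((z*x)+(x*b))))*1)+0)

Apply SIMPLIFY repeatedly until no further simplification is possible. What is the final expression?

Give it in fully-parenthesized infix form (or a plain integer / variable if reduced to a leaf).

Start: ((((a+b)*(((a+4)*(z*z))+((z*x)+(x*b))))*1)+0)
Step 1: at root: ((((a+b)*(((a+4)*(z*z))+((z*x)+(x*b))))*1)+0) -> (((a+b)*(((a+4)*(z*z))+((z*x)+(x*b))))*1); overall: ((((a+b)*(((a+4)*(z*z))+((z*x)+(x*b))))*1)+0) -> (((a+b)*(((a+4)*(z*z))+((z*x)+(x*b))))*1)
Step 2: at root: (((a+b)*(((a+4)*(z*z))+((z*x)+(x*b))))*1) -> ((a+b)*(((a+4)*(z*z))+((z*x)+(x*b)))); overall: (((a+b)*(((a+4)*(z*z))+((z*x)+(x*b))))*1) -> ((a+b)*(((a+4)*(z*z))+((z*x)+(x*b))))
Fixed point: ((a+b)*(((a+4)*(z*z))+((z*x)+(x*b))))

Answer: ((a+b)*(((a+4)*(z*z))+((z*x)+(x*b))))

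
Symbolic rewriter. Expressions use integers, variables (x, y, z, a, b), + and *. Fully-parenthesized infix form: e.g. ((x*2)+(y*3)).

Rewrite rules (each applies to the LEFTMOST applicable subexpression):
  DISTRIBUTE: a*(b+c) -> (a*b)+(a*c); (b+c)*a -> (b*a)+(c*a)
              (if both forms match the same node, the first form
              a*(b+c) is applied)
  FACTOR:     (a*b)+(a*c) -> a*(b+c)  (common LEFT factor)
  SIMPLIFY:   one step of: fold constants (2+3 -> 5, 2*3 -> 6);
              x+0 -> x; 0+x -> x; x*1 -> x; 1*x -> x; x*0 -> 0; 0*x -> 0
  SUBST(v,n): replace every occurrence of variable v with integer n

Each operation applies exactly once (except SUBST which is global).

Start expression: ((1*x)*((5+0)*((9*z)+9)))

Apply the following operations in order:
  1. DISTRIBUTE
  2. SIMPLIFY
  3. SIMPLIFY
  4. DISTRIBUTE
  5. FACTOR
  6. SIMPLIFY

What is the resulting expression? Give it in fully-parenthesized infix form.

Start: ((1*x)*((5+0)*((9*z)+9)))
Apply DISTRIBUTE at R (target: ((5+0)*((9*z)+9))): ((1*x)*((5+0)*((9*z)+9))) -> ((1*x)*(((5+0)*(9*z))+((5+0)*9)))
Apply SIMPLIFY at L (target: (1*x)): ((1*x)*(((5+0)*(9*z))+((5+0)*9))) -> (x*(((5+0)*(9*z))+((5+0)*9)))
Apply SIMPLIFY at RLL (target: (5+0)): (x*(((5+0)*(9*z))+((5+0)*9))) -> (x*((5*(9*z))+((5+0)*9)))
Apply DISTRIBUTE at root (target: (x*((5*(9*z))+((5+0)*9)))): (x*((5*(9*z))+((5+0)*9))) -> ((x*(5*(9*z)))+(x*((5+0)*9)))
Apply FACTOR at root (target: ((x*(5*(9*z)))+(x*((5+0)*9)))): ((x*(5*(9*z)))+(x*((5+0)*9))) -> (x*((5*(9*z))+((5+0)*9)))
Apply SIMPLIFY at RRL (target: (5+0)): (x*((5*(9*z))+((5+0)*9))) -> (x*((5*(9*z))+(5*9)))

Answer: (x*((5*(9*z))+(5*9)))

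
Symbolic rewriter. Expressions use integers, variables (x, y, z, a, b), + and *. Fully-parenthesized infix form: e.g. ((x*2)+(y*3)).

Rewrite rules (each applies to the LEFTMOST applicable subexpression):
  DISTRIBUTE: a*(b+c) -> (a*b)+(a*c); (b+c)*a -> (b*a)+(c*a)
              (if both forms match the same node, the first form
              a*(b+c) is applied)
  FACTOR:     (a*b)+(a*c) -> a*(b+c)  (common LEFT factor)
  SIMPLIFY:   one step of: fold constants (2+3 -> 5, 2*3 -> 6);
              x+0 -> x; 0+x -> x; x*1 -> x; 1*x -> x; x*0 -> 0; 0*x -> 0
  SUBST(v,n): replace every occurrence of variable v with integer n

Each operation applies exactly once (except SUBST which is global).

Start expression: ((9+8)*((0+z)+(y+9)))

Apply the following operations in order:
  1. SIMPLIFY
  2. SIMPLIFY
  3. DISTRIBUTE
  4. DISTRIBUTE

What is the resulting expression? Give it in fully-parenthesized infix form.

Start: ((9+8)*((0+z)+(y+9)))
Apply SIMPLIFY at L (target: (9+8)): ((9+8)*((0+z)+(y+9))) -> (17*((0+z)+(y+9)))
Apply SIMPLIFY at RL (target: (0+z)): (17*((0+z)+(y+9))) -> (17*(z+(y+9)))
Apply DISTRIBUTE at root (target: (17*(z+(y+9)))): (17*(z+(y+9))) -> ((17*z)+(17*(y+9)))
Apply DISTRIBUTE at R (target: (17*(y+9))): ((17*z)+(17*(y+9))) -> ((17*z)+((17*y)+(17*9)))

Answer: ((17*z)+((17*y)+(17*9)))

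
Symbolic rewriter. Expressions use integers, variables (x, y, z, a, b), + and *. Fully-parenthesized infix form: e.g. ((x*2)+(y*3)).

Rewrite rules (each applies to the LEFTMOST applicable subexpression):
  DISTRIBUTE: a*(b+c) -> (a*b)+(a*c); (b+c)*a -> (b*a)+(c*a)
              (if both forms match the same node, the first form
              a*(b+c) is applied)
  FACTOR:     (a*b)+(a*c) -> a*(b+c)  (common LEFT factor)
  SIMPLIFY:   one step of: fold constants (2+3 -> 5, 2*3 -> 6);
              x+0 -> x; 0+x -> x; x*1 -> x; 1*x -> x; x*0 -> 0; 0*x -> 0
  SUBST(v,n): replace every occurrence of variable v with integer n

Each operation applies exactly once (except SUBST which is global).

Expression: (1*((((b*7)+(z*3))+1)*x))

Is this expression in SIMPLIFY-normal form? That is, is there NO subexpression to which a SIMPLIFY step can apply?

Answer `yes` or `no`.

Answer: no

Derivation:
Expression: (1*((((b*7)+(z*3))+1)*x))
Scanning for simplifiable subexpressions (pre-order)...
  at root: (1*((((b*7)+(z*3))+1)*x)) (SIMPLIFIABLE)
  at R: ((((b*7)+(z*3))+1)*x) (not simplifiable)
  at RL: (((b*7)+(z*3))+1) (not simplifiable)
  at RLL: ((b*7)+(z*3)) (not simplifiable)
  at RLLL: (b*7) (not simplifiable)
  at RLLR: (z*3) (not simplifiable)
Found simplifiable subexpr at path root: (1*((((b*7)+(z*3))+1)*x))
One SIMPLIFY step would give: ((((b*7)+(z*3))+1)*x)
-> NOT in normal form.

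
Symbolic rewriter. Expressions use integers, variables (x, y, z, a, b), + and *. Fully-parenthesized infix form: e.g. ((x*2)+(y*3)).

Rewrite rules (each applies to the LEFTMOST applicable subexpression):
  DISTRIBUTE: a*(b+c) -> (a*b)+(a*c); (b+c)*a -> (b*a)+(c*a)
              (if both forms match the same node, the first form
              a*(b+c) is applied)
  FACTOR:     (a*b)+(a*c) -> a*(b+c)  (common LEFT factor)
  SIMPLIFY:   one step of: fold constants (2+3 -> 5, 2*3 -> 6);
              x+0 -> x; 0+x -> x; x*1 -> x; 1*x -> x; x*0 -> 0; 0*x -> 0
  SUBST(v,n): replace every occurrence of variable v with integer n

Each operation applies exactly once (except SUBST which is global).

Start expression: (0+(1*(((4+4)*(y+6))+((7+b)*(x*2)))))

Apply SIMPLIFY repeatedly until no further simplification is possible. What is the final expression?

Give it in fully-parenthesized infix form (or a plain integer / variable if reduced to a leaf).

Answer: ((8*(y+6))+((7+b)*(x*2)))

Derivation:
Start: (0+(1*(((4+4)*(y+6))+((7+b)*(x*2)))))
Step 1: at root: (0+(1*(((4+4)*(y+6))+((7+b)*(x*2))))) -> (1*(((4+4)*(y+6))+((7+b)*(x*2)))); overall: (0+(1*(((4+4)*(y+6))+((7+b)*(x*2))))) -> (1*(((4+4)*(y+6))+((7+b)*(x*2))))
Step 2: at root: (1*(((4+4)*(y+6))+((7+b)*(x*2)))) -> (((4+4)*(y+6))+((7+b)*(x*2))); overall: (1*(((4+4)*(y+6))+((7+b)*(x*2)))) -> (((4+4)*(y+6))+((7+b)*(x*2)))
Step 3: at LL: (4+4) -> 8; overall: (((4+4)*(y+6))+((7+b)*(x*2))) -> ((8*(y+6))+((7+b)*(x*2)))
Fixed point: ((8*(y+6))+((7+b)*(x*2)))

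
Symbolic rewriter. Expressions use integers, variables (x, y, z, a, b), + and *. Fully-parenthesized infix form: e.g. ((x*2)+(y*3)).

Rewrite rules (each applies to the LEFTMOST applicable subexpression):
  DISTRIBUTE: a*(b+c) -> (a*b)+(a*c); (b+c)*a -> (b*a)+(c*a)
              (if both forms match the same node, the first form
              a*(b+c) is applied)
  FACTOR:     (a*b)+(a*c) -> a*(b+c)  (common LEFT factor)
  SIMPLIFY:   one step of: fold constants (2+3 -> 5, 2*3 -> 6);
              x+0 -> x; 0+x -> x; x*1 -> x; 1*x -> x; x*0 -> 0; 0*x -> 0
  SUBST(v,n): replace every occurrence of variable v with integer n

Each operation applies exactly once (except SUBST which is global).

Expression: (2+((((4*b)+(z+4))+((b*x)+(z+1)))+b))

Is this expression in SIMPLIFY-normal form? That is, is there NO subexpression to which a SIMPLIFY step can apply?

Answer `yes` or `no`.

Expression: (2+((((4*b)+(z+4))+((b*x)+(z+1)))+b))
Scanning for simplifiable subexpressions (pre-order)...
  at root: (2+((((4*b)+(z+4))+((b*x)+(z+1)))+b)) (not simplifiable)
  at R: ((((4*b)+(z+4))+((b*x)+(z+1)))+b) (not simplifiable)
  at RL: (((4*b)+(z+4))+((b*x)+(z+1))) (not simplifiable)
  at RLL: ((4*b)+(z+4)) (not simplifiable)
  at RLLL: (4*b) (not simplifiable)
  at RLLR: (z+4) (not simplifiable)
  at RLR: ((b*x)+(z+1)) (not simplifiable)
  at RLRL: (b*x) (not simplifiable)
  at RLRR: (z+1) (not simplifiable)
Result: no simplifiable subexpression found -> normal form.

Answer: yes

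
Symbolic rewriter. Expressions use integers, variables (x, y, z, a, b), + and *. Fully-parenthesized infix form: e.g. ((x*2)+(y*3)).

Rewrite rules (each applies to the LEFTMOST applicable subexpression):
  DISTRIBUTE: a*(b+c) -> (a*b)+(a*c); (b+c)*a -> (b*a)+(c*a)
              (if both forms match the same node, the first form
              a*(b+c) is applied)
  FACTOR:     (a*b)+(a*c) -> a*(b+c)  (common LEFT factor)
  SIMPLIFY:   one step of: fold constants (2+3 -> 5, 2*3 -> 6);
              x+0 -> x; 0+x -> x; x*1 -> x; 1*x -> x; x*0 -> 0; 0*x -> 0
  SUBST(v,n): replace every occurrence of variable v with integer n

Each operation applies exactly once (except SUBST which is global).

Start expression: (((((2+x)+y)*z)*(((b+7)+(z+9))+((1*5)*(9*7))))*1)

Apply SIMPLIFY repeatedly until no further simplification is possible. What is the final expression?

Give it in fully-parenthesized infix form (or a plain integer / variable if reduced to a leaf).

Start: (((((2+x)+y)*z)*(((b+7)+(z+9))+((1*5)*(9*7))))*1)
Step 1: at root: (((((2+x)+y)*z)*(((b+7)+(z+9))+((1*5)*(9*7))))*1) -> ((((2+x)+y)*z)*(((b+7)+(z+9))+((1*5)*(9*7)))); overall: (((((2+x)+y)*z)*(((b+7)+(z+9))+((1*5)*(9*7))))*1) -> ((((2+x)+y)*z)*(((b+7)+(z+9))+((1*5)*(9*7))))
Step 2: at RRL: (1*5) -> 5; overall: ((((2+x)+y)*z)*(((b+7)+(z+9))+((1*5)*(9*7)))) -> ((((2+x)+y)*z)*(((b+7)+(z+9))+(5*(9*7))))
Step 3: at RRR: (9*7) -> 63; overall: ((((2+x)+y)*z)*(((b+7)+(z+9))+(5*(9*7)))) -> ((((2+x)+y)*z)*(((b+7)+(z+9))+(5*63)))
Step 4: at RR: (5*63) -> 315; overall: ((((2+x)+y)*z)*(((b+7)+(z+9))+(5*63))) -> ((((2+x)+y)*z)*(((b+7)+(z+9))+315))
Fixed point: ((((2+x)+y)*z)*(((b+7)+(z+9))+315))

Answer: ((((2+x)+y)*z)*(((b+7)+(z+9))+315))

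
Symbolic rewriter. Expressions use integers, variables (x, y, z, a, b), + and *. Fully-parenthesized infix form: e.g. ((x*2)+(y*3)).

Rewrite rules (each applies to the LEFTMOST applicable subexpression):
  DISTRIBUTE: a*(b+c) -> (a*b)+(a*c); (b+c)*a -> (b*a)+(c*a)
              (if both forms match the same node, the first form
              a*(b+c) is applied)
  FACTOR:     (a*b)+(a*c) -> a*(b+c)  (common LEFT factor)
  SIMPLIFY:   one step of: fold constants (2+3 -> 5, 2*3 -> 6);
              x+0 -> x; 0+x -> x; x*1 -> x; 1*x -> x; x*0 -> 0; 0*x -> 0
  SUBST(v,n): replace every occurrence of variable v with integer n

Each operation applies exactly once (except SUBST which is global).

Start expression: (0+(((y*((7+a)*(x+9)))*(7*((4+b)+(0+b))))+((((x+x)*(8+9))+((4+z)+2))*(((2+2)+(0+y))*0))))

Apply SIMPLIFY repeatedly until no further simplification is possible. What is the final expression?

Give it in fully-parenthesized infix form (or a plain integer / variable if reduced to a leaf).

Start: (0+(((y*((7+a)*(x+9)))*(7*((4+b)+(0+b))))+((((x+x)*(8+9))+((4+z)+2))*(((2+2)+(0+y))*0))))
Step 1: at root: (0+(((y*((7+a)*(x+9)))*(7*((4+b)+(0+b))))+((((x+x)*(8+9))+((4+z)+2))*(((2+2)+(0+y))*0)))) -> (((y*((7+a)*(x+9)))*(7*((4+b)+(0+b))))+((((x+x)*(8+9))+((4+z)+2))*(((2+2)+(0+y))*0))); overall: (0+(((y*((7+a)*(x+9)))*(7*((4+b)+(0+b))))+((((x+x)*(8+9))+((4+z)+2))*(((2+2)+(0+y))*0)))) -> (((y*((7+a)*(x+9)))*(7*((4+b)+(0+b))))+((((x+x)*(8+9))+((4+z)+2))*(((2+2)+(0+y))*0)))
Step 2: at LRRR: (0+b) -> b; overall: (((y*((7+a)*(x+9)))*(7*((4+b)+(0+b))))+((((x+x)*(8+9))+((4+z)+2))*(((2+2)+(0+y))*0))) -> (((y*((7+a)*(x+9)))*(7*((4+b)+b)))+((((x+x)*(8+9))+((4+z)+2))*(((2+2)+(0+y))*0)))
Step 3: at RLLR: (8+9) -> 17; overall: (((y*((7+a)*(x+9)))*(7*((4+b)+b)))+((((x+x)*(8+9))+((4+z)+2))*(((2+2)+(0+y))*0))) -> (((y*((7+a)*(x+9)))*(7*((4+b)+b)))+((((x+x)*17)+((4+z)+2))*(((2+2)+(0+y))*0)))
Step 4: at RR: (((2+2)+(0+y))*0) -> 0; overall: (((y*((7+a)*(x+9)))*(7*((4+b)+b)))+((((x+x)*17)+((4+z)+2))*(((2+2)+(0+y))*0))) -> (((y*((7+a)*(x+9)))*(7*((4+b)+b)))+((((x+x)*17)+((4+z)+2))*0))
Step 5: at R: ((((x+x)*17)+((4+z)+2))*0) -> 0; overall: (((y*((7+a)*(x+9)))*(7*((4+b)+b)))+((((x+x)*17)+((4+z)+2))*0)) -> (((y*((7+a)*(x+9)))*(7*((4+b)+b)))+0)
Step 6: at root: (((y*((7+a)*(x+9)))*(7*((4+b)+b)))+0) -> ((y*((7+a)*(x+9)))*(7*((4+b)+b))); overall: (((y*((7+a)*(x+9)))*(7*((4+b)+b)))+0) -> ((y*((7+a)*(x+9)))*(7*((4+b)+b)))
Fixed point: ((y*((7+a)*(x+9)))*(7*((4+b)+b)))

Answer: ((y*((7+a)*(x+9)))*(7*((4+b)+b)))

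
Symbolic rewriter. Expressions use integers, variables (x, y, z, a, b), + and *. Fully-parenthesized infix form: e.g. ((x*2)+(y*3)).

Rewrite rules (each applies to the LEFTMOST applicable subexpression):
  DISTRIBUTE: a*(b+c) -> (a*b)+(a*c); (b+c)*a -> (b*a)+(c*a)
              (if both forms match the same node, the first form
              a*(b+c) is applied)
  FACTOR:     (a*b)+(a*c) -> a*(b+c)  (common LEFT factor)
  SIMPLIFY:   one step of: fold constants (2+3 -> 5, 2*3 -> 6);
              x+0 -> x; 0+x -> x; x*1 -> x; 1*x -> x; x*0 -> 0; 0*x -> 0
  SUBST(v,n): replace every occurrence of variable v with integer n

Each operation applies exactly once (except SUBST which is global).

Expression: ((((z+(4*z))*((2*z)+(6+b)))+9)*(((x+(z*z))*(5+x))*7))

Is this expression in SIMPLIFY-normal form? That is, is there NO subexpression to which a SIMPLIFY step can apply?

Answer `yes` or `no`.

Expression: ((((z+(4*z))*((2*z)+(6+b)))+9)*(((x+(z*z))*(5+x))*7))
Scanning for simplifiable subexpressions (pre-order)...
  at root: ((((z+(4*z))*((2*z)+(6+b)))+9)*(((x+(z*z))*(5+x))*7)) (not simplifiable)
  at L: (((z+(4*z))*((2*z)+(6+b)))+9) (not simplifiable)
  at LL: ((z+(4*z))*((2*z)+(6+b))) (not simplifiable)
  at LLL: (z+(4*z)) (not simplifiable)
  at LLLR: (4*z) (not simplifiable)
  at LLR: ((2*z)+(6+b)) (not simplifiable)
  at LLRL: (2*z) (not simplifiable)
  at LLRR: (6+b) (not simplifiable)
  at R: (((x+(z*z))*(5+x))*7) (not simplifiable)
  at RL: ((x+(z*z))*(5+x)) (not simplifiable)
  at RLL: (x+(z*z)) (not simplifiable)
  at RLLR: (z*z) (not simplifiable)
  at RLR: (5+x) (not simplifiable)
Result: no simplifiable subexpression found -> normal form.

Answer: yes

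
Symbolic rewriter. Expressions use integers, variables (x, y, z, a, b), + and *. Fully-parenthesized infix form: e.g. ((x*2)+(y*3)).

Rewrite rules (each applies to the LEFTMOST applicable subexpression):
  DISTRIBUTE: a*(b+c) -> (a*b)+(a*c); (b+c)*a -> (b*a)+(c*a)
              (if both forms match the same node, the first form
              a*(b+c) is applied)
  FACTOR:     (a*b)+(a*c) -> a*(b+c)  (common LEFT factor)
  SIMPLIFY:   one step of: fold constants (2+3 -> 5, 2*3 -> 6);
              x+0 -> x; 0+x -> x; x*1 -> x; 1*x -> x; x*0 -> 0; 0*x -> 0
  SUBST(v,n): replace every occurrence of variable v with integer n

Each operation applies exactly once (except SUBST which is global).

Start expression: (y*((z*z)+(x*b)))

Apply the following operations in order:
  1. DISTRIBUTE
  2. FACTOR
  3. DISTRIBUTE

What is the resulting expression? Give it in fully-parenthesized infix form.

Answer: ((y*(z*z))+(y*(x*b)))

Derivation:
Start: (y*((z*z)+(x*b)))
Apply DISTRIBUTE at root (target: (y*((z*z)+(x*b)))): (y*((z*z)+(x*b))) -> ((y*(z*z))+(y*(x*b)))
Apply FACTOR at root (target: ((y*(z*z))+(y*(x*b)))): ((y*(z*z))+(y*(x*b))) -> (y*((z*z)+(x*b)))
Apply DISTRIBUTE at root (target: (y*((z*z)+(x*b)))): (y*((z*z)+(x*b))) -> ((y*(z*z))+(y*(x*b)))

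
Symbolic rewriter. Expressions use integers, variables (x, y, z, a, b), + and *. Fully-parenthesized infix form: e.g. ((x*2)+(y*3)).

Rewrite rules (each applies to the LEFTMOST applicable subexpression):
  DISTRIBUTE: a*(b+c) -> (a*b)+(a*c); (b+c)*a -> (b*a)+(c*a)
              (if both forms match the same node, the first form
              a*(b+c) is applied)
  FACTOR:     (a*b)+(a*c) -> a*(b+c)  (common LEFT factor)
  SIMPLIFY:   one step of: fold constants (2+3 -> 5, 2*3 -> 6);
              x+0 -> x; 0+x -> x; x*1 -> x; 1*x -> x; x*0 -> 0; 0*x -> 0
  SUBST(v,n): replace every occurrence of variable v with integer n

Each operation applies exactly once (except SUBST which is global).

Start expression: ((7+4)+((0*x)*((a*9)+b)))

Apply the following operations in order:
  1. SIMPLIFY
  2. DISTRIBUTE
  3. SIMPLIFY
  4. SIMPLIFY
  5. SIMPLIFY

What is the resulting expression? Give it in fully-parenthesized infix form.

Answer: (11+((0*x)*b))

Derivation:
Start: ((7+4)+((0*x)*((a*9)+b)))
Apply SIMPLIFY at L (target: (7+4)): ((7+4)+((0*x)*((a*9)+b))) -> (11+((0*x)*((a*9)+b)))
Apply DISTRIBUTE at R (target: ((0*x)*((a*9)+b))): (11+((0*x)*((a*9)+b))) -> (11+(((0*x)*(a*9))+((0*x)*b)))
Apply SIMPLIFY at RLL (target: (0*x)): (11+(((0*x)*(a*9))+((0*x)*b))) -> (11+((0*(a*9))+((0*x)*b)))
Apply SIMPLIFY at RL (target: (0*(a*9))): (11+((0*(a*9))+((0*x)*b))) -> (11+(0+((0*x)*b)))
Apply SIMPLIFY at R (target: (0+((0*x)*b))): (11+(0+((0*x)*b))) -> (11+((0*x)*b))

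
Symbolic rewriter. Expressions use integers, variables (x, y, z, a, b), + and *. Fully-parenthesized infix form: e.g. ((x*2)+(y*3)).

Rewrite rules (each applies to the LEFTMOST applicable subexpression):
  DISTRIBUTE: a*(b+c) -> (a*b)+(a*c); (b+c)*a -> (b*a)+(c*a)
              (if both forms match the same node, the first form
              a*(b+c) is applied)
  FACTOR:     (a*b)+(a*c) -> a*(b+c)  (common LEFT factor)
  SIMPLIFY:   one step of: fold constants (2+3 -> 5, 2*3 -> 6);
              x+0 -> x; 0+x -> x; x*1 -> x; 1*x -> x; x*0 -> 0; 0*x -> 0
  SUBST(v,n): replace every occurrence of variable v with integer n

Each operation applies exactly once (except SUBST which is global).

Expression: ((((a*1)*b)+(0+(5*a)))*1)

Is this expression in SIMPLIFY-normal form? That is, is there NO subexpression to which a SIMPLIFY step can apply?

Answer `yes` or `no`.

Answer: no

Derivation:
Expression: ((((a*1)*b)+(0+(5*a)))*1)
Scanning for simplifiable subexpressions (pre-order)...
  at root: ((((a*1)*b)+(0+(5*a)))*1) (SIMPLIFIABLE)
  at L: (((a*1)*b)+(0+(5*a))) (not simplifiable)
  at LL: ((a*1)*b) (not simplifiable)
  at LLL: (a*1) (SIMPLIFIABLE)
  at LR: (0+(5*a)) (SIMPLIFIABLE)
  at LRR: (5*a) (not simplifiable)
Found simplifiable subexpr at path root: ((((a*1)*b)+(0+(5*a)))*1)
One SIMPLIFY step would give: (((a*1)*b)+(0+(5*a)))
-> NOT in normal form.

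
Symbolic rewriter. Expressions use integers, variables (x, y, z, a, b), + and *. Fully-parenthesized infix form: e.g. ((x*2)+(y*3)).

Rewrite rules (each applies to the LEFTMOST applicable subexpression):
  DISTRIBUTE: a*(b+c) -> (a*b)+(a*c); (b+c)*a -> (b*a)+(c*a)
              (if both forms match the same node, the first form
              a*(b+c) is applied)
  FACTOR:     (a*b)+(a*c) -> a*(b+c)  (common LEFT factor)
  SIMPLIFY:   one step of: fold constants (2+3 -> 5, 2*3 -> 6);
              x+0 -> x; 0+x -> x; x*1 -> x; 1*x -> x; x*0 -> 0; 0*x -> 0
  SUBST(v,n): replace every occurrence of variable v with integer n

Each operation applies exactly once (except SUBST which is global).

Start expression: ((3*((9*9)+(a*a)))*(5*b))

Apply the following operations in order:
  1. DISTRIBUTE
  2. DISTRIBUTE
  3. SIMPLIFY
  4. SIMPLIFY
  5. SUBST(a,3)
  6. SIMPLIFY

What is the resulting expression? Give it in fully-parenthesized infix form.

Answer: ((243*(5*b))+((3*9)*(5*b)))

Derivation:
Start: ((3*((9*9)+(a*a)))*(5*b))
Apply DISTRIBUTE at L (target: (3*((9*9)+(a*a)))): ((3*((9*9)+(a*a)))*(5*b)) -> (((3*(9*9))+(3*(a*a)))*(5*b))
Apply DISTRIBUTE at root (target: (((3*(9*9))+(3*(a*a)))*(5*b))): (((3*(9*9))+(3*(a*a)))*(5*b)) -> (((3*(9*9))*(5*b))+((3*(a*a))*(5*b)))
Apply SIMPLIFY at LLR (target: (9*9)): (((3*(9*9))*(5*b))+((3*(a*a))*(5*b))) -> (((3*81)*(5*b))+((3*(a*a))*(5*b)))
Apply SIMPLIFY at LL (target: (3*81)): (((3*81)*(5*b))+((3*(a*a))*(5*b))) -> ((243*(5*b))+((3*(a*a))*(5*b)))
Apply SUBST(a,3): ((243*(5*b))+((3*(a*a))*(5*b))) -> ((243*(5*b))+((3*(3*3))*(5*b)))
Apply SIMPLIFY at RLR (target: (3*3)): ((243*(5*b))+((3*(3*3))*(5*b))) -> ((243*(5*b))+((3*9)*(5*b)))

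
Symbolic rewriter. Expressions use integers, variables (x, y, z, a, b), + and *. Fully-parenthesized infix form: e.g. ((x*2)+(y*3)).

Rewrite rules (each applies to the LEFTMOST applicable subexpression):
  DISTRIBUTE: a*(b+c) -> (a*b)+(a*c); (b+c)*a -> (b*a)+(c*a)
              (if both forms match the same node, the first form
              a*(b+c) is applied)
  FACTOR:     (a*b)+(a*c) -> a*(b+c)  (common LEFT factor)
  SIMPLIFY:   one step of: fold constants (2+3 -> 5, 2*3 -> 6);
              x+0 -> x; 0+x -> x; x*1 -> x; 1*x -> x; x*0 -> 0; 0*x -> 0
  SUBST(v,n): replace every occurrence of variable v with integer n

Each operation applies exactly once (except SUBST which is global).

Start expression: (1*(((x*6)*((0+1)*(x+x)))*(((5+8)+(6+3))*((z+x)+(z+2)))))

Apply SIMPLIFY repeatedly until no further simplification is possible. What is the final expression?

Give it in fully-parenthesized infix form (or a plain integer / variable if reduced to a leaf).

Start: (1*(((x*6)*((0+1)*(x+x)))*(((5+8)+(6+3))*((z+x)+(z+2)))))
Step 1: at root: (1*(((x*6)*((0+1)*(x+x)))*(((5+8)+(6+3))*((z+x)+(z+2))))) -> (((x*6)*((0+1)*(x+x)))*(((5+8)+(6+3))*((z+x)+(z+2)))); overall: (1*(((x*6)*((0+1)*(x+x)))*(((5+8)+(6+3))*((z+x)+(z+2))))) -> (((x*6)*((0+1)*(x+x)))*(((5+8)+(6+3))*((z+x)+(z+2))))
Step 2: at LRL: (0+1) -> 1; overall: (((x*6)*((0+1)*(x+x)))*(((5+8)+(6+3))*((z+x)+(z+2)))) -> (((x*6)*(1*(x+x)))*(((5+8)+(6+3))*((z+x)+(z+2))))
Step 3: at LR: (1*(x+x)) -> (x+x); overall: (((x*6)*(1*(x+x)))*(((5+8)+(6+3))*((z+x)+(z+2)))) -> (((x*6)*(x+x))*(((5+8)+(6+3))*((z+x)+(z+2))))
Step 4: at RLL: (5+8) -> 13; overall: (((x*6)*(x+x))*(((5+8)+(6+3))*((z+x)+(z+2)))) -> (((x*6)*(x+x))*((13+(6+3))*((z+x)+(z+2))))
Step 5: at RLR: (6+3) -> 9; overall: (((x*6)*(x+x))*((13+(6+3))*((z+x)+(z+2)))) -> (((x*6)*(x+x))*((13+9)*((z+x)+(z+2))))
Step 6: at RL: (13+9) -> 22; overall: (((x*6)*(x+x))*((13+9)*((z+x)+(z+2)))) -> (((x*6)*(x+x))*(22*((z+x)+(z+2))))
Fixed point: (((x*6)*(x+x))*(22*((z+x)+(z+2))))

Answer: (((x*6)*(x+x))*(22*((z+x)+(z+2))))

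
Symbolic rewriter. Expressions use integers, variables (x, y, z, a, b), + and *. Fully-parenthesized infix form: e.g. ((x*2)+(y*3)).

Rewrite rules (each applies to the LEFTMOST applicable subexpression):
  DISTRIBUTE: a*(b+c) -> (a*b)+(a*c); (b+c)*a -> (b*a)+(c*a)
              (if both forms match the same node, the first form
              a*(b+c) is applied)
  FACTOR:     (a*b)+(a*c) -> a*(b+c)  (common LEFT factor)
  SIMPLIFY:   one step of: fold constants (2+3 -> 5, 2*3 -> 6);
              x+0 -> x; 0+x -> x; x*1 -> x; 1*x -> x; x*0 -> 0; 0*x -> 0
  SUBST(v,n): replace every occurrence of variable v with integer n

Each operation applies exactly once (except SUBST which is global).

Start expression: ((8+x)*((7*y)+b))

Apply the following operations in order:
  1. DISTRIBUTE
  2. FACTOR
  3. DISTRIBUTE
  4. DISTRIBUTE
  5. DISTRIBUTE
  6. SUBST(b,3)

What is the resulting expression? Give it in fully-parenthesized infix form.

Start: ((8+x)*((7*y)+b))
Apply DISTRIBUTE at root (target: ((8+x)*((7*y)+b))): ((8+x)*((7*y)+b)) -> (((8+x)*(7*y))+((8+x)*b))
Apply FACTOR at root (target: (((8+x)*(7*y))+((8+x)*b))): (((8+x)*(7*y))+((8+x)*b)) -> ((8+x)*((7*y)+b))
Apply DISTRIBUTE at root (target: ((8+x)*((7*y)+b))): ((8+x)*((7*y)+b)) -> (((8+x)*(7*y))+((8+x)*b))
Apply DISTRIBUTE at L (target: ((8+x)*(7*y))): (((8+x)*(7*y))+((8+x)*b)) -> (((8*(7*y))+(x*(7*y)))+((8+x)*b))
Apply DISTRIBUTE at R (target: ((8+x)*b)): (((8*(7*y))+(x*(7*y)))+((8+x)*b)) -> (((8*(7*y))+(x*(7*y)))+((8*b)+(x*b)))
Apply SUBST(b,3): (((8*(7*y))+(x*(7*y)))+((8*b)+(x*b))) -> (((8*(7*y))+(x*(7*y)))+((8*3)+(x*3)))

Answer: (((8*(7*y))+(x*(7*y)))+((8*3)+(x*3)))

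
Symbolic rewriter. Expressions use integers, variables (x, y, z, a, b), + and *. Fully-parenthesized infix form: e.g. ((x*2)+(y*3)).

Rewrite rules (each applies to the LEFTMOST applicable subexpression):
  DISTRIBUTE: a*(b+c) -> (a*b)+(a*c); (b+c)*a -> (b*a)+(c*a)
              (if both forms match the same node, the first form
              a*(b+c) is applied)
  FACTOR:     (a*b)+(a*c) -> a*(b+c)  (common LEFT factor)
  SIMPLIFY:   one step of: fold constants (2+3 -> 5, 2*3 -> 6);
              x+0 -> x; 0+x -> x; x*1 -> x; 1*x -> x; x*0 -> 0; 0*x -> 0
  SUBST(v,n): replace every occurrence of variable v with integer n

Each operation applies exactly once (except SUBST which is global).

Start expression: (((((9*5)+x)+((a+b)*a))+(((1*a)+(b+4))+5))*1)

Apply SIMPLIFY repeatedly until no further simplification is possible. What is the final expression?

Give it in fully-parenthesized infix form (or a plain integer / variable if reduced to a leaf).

Start: (((((9*5)+x)+((a+b)*a))+(((1*a)+(b+4))+5))*1)
Step 1: at root: (((((9*5)+x)+((a+b)*a))+(((1*a)+(b+4))+5))*1) -> ((((9*5)+x)+((a+b)*a))+(((1*a)+(b+4))+5)); overall: (((((9*5)+x)+((a+b)*a))+(((1*a)+(b+4))+5))*1) -> ((((9*5)+x)+((a+b)*a))+(((1*a)+(b+4))+5))
Step 2: at LLL: (9*5) -> 45; overall: ((((9*5)+x)+((a+b)*a))+(((1*a)+(b+4))+5)) -> (((45+x)+((a+b)*a))+(((1*a)+(b+4))+5))
Step 3: at RLL: (1*a) -> a; overall: (((45+x)+((a+b)*a))+(((1*a)+(b+4))+5)) -> (((45+x)+((a+b)*a))+((a+(b+4))+5))
Fixed point: (((45+x)+((a+b)*a))+((a+(b+4))+5))

Answer: (((45+x)+((a+b)*a))+((a+(b+4))+5))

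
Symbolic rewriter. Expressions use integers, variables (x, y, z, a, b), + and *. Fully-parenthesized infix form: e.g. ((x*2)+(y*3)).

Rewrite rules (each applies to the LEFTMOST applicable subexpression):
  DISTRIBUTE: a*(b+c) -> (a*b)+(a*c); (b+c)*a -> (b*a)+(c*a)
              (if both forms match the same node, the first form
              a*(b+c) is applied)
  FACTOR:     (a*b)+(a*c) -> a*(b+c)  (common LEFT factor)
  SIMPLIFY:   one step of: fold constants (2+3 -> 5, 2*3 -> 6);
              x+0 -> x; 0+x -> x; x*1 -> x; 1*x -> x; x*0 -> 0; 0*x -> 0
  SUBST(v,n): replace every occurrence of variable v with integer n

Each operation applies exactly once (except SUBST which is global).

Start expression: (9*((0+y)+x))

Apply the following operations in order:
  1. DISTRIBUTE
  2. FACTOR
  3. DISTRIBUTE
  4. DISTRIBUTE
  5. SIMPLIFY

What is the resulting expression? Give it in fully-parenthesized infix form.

Answer: ((0+(9*y))+(9*x))

Derivation:
Start: (9*((0+y)+x))
Apply DISTRIBUTE at root (target: (9*((0+y)+x))): (9*((0+y)+x)) -> ((9*(0+y))+(9*x))
Apply FACTOR at root (target: ((9*(0+y))+(9*x))): ((9*(0+y))+(9*x)) -> (9*((0+y)+x))
Apply DISTRIBUTE at root (target: (9*((0+y)+x))): (9*((0+y)+x)) -> ((9*(0+y))+(9*x))
Apply DISTRIBUTE at L (target: (9*(0+y))): ((9*(0+y))+(9*x)) -> (((9*0)+(9*y))+(9*x))
Apply SIMPLIFY at LL (target: (9*0)): (((9*0)+(9*y))+(9*x)) -> ((0+(9*y))+(9*x))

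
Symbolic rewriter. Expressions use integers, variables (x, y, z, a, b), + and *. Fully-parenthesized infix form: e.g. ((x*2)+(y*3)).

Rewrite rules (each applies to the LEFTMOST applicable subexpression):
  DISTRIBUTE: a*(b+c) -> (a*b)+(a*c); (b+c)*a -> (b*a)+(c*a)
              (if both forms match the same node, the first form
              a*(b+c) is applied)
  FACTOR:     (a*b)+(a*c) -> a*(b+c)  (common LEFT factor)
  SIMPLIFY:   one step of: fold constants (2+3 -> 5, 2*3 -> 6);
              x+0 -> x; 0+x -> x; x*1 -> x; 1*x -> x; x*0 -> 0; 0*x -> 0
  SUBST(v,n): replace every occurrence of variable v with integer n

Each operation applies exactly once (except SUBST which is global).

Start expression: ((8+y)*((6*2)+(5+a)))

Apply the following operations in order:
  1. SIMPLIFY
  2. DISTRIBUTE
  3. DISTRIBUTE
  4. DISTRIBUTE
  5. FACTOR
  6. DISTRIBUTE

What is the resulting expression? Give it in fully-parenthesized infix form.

Start: ((8+y)*((6*2)+(5+a)))
Apply SIMPLIFY at RL (target: (6*2)): ((8+y)*((6*2)+(5+a))) -> ((8+y)*(12+(5+a)))
Apply DISTRIBUTE at root (target: ((8+y)*(12+(5+a)))): ((8+y)*(12+(5+a))) -> (((8+y)*12)+((8+y)*(5+a)))
Apply DISTRIBUTE at L (target: ((8+y)*12)): (((8+y)*12)+((8+y)*(5+a))) -> (((8*12)+(y*12))+((8+y)*(5+a)))
Apply DISTRIBUTE at R (target: ((8+y)*(5+a))): (((8*12)+(y*12))+((8+y)*(5+a))) -> (((8*12)+(y*12))+(((8+y)*5)+((8+y)*a)))
Apply FACTOR at R (target: (((8+y)*5)+((8+y)*a))): (((8*12)+(y*12))+(((8+y)*5)+((8+y)*a))) -> (((8*12)+(y*12))+((8+y)*(5+a)))
Apply DISTRIBUTE at R (target: ((8+y)*(5+a))): (((8*12)+(y*12))+((8+y)*(5+a))) -> (((8*12)+(y*12))+(((8+y)*5)+((8+y)*a)))

Answer: (((8*12)+(y*12))+(((8+y)*5)+((8+y)*a)))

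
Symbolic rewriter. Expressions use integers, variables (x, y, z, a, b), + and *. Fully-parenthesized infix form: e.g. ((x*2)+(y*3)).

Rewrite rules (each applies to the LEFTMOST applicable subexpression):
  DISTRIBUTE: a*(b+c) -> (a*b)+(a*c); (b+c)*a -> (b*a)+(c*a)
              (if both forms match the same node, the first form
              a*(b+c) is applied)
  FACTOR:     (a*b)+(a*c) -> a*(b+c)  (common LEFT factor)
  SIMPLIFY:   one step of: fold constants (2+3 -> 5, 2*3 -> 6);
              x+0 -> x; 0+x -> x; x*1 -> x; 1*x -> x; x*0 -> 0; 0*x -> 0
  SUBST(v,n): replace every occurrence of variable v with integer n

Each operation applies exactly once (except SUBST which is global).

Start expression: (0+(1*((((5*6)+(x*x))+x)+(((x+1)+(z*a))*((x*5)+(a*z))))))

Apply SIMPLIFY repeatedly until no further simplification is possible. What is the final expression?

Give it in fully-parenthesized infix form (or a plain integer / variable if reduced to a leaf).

Answer: (((30+(x*x))+x)+(((x+1)+(z*a))*((x*5)+(a*z))))

Derivation:
Start: (0+(1*((((5*6)+(x*x))+x)+(((x+1)+(z*a))*((x*5)+(a*z))))))
Step 1: at root: (0+(1*((((5*6)+(x*x))+x)+(((x+1)+(z*a))*((x*5)+(a*z)))))) -> (1*((((5*6)+(x*x))+x)+(((x+1)+(z*a))*((x*5)+(a*z))))); overall: (0+(1*((((5*6)+(x*x))+x)+(((x+1)+(z*a))*((x*5)+(a*z)))))) -> (1*((((5*6)+(x*x))+x)+(((x+1)+(z*a))*((x*5)+(a*z)))))
Step 2: at root: (1*((((5*6)+(x*x))+x)+(((x+1)+(z*a))*((x*5)+(a*z))))) -> ((((5*6)+(x*x))+x)+(((x+1)+(z*a))*((x*5)+(a*z)))); overall: (1*((((5*6)+(x*x))+x)+(((x+1)+(z*a))*((x*5)+(a*z))))) -> ((((5*6)+(x*x))+x)+(((x+1)+(z*a))*((x*5)+(a*z))))
Step 3: at LLL: (5*6) -> 30; overall: ((((5*6)+(x*x))+x)+(((x+1)+(z*a))*((x*5)+(a*z)))) -> (((30+(x*x))+x)+(((x+1)+(z*a))*((x*5)+(a*z))))
Fixed point: (((30+(x*x))+x)+(((x+1)+(z*a))*((x*5)+(a*z))))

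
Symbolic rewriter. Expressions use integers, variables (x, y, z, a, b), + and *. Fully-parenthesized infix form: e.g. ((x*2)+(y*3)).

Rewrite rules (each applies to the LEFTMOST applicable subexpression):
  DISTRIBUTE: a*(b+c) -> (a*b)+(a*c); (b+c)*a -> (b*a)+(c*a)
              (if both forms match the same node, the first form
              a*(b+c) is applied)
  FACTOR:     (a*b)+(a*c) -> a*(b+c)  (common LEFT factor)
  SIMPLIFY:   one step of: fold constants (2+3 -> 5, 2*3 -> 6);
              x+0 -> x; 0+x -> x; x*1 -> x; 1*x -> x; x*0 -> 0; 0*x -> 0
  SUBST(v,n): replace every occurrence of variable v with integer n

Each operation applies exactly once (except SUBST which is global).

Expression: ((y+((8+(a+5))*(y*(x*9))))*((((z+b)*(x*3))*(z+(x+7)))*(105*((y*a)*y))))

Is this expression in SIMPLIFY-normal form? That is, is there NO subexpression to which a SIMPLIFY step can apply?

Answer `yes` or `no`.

Expression: ((y+((8+(a+5))*(y*(x*9))))*((((z+b)*(x*3))*(z+(x+7)))*(105*((y*a)*y))))
Scanning for simplifiable subexpressions (pre-order)...
  at root: ((y+((8+(a+5))*(y*(x*9))))*((((z+b)*(x*3))*(z+(x+7)))*(105*((y*a)*y)))) (not simplifiable)
  at L: (y+((8+(a+5))*(y*(x*9)))) (not simplifiable)
  at LR: ((8+(a+5))*(y*(x*9))) (not simplifiable)
  at LRL: (8+(a+5)) (not simplifiable)
  at LRLR: (a+5) (not simplifiable)
  at LRR: (y*(x*9)) (not simplifiable)
  at LRRR: (x*9) (not simplifiable)
  at R: ((((z+b)*(x*3))*(z+(x+7)))*(105*((y*a)*y))) (not simplifiable)
  at RL: (((z+b)*(x*3))*(z+(x+7))) (not simplifiable)
  at RLL: ((z+b)*(x*3)) (not simplifiable)
  at RLLL: (z+b) (not simplifiable)
  at RLLR: (x*3) (not simplifiable)
  at RLR: (z+(x+7)) (not simplifiable)
  at RLRR: (x+7) (not simplifiable)
  at RR: (105*((y*a)*y)) (not simplifiable)
  at RRR: ((y*a)*y) (not simplifiable)
  at RRRL: (y*a) (not simplifiable)
Result: no simplifiable subexpression found -> normal form.

Answer: yes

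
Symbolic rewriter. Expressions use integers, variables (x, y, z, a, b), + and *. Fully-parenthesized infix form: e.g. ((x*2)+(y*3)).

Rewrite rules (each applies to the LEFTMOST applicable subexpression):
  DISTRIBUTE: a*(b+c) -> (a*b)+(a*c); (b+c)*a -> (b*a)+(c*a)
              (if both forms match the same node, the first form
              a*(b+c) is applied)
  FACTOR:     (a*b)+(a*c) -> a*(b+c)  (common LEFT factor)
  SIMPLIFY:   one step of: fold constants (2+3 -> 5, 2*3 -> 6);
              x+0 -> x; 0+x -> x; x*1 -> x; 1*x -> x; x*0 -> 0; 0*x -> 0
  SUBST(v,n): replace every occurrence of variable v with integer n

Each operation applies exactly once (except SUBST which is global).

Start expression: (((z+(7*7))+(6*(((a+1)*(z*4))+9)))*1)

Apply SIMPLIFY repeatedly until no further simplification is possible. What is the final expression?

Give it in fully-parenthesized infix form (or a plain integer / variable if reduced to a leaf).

Start: (((z+(7*7))+(6*(((a+1)*(z*4))+9)))*1)
Step 1: at root: (((z+(7*7))+(6*(((a+1)*(z*4))+9)))*1) -> ((z+(7*7))+(6*(((a+1)*(z*4))+9))); overall: (((z+(7*7))+(6*(((a+1)*(z*4))+9)))*1) -> ((z+(7*7))+(6*(((a+1)*(z*4))+9)))
Step 2: at LR: (7*7) -> 49; overall: ((z+(7*7))+(6*(((a+1)*(z*4))+9))) -> ((z+49)+(6*(((a+1)*(z*4))+9)))
Fixed point: ((z+49)+(6*(((a+1)*(z*4))+9)))

Answer: ((z+49)+(6*(((a+1)*(z*4))+9)))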